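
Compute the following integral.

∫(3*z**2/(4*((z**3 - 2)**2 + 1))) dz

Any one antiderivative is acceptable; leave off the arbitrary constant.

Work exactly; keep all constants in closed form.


Answer: atan(z**3 - 2)/4.


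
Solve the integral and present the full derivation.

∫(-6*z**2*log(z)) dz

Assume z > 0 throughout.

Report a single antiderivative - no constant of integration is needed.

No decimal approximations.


Step 1. Integrate ∫(-6*z**2*log(z)) dz by parts with u = log(z), dv = (-6*z**2) dz, so v = -2*z**3 [assuming z > 0]: now -2*z**3*log(z) + ∫(2*z**2) dz.
Step 2. Evaluate the standard form: now -2*z**3*log(z) + 2*z**3/3.
Answer: -2*z**3*log(z) + 2*z**3/3.


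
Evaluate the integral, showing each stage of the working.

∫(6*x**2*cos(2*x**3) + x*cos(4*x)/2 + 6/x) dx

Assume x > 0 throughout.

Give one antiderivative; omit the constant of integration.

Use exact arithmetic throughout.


Step 1. Rewrite: now ∫(6/x) dx + ∫(x*cos(4*x)/2) dx + ∫(6*x**2*cos(2*x**3)) dx.
Step 2. Integrate ∫(x*cos(4*x)/2) dx by parts with u = x, dv = (cos(4*x)/2) dx, so v = sin(4*x)/8: now x*sin(4*x)/8 + ∫(6/x) dx + ∫(6*x**2*cos(2*x**3)) dx + ∫(-sin(4*x)/8) dx.
Step 3. Evaluate the standard form: now x*sin(4*x)/8 + cos(4*x)/32 + ∫(6/x) dx + ∫(6*x**2*cos(2*x**3)) dx.
Step 4. Evaluate the standard form [assuming x > 0]: now x*sin(4*x)/8 + 6*log(x) + cos(4*x)/32 + ∫(6*x**2*cos(2*x**3)) dx.
Step 5. Substitute u = x**3, turning ∫(6*x**2*cos(2*x**3)) dx into ∫(2*cos(2*u)) du: now x*sin(4*x)/8 + 6*log(x) + cos(4*x)/32 + ∫(2*cos(2*u)) du.
Step 6. Evaluate the standard form: now x*sin(4*x)/8 + 6*log(x) + sin(2*u) + cos(4*x)/32.
Step 7. Substitute back u = x**3: now x*sin(4*x)/8 + 6*log(x) + sin(2*x**3) + cos(4*x)/32.
Answer: x*sin(4*x)/8 + 6*log(x) + sin(2*x**3) + cos(4*x)/32.


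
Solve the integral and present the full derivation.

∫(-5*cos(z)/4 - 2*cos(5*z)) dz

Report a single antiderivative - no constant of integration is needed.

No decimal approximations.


Step 1. Rewrite: now ∫(-5*cos(z)/4) dz + ∫(-2*cos(5*z)) dz.
Step 2. Evaluate the standard form: now -2*sin(5*z)/5 + ∫(-5*cos(z)/4) dz.
Step 3. Evaluate the standard form: now -5*sin(z)/4 - 2*sin(5*z)/5.
Answer: -5*sin(z)/4 - 2*sin(5*z)/5.


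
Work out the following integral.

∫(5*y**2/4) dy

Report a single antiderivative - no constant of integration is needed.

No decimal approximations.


Answer: 5*y**3/12.


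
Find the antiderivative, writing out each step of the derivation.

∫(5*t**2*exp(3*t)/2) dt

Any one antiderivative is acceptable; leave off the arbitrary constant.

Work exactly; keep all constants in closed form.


Step 1. Integrate ∫(5*t**2*exp(3*t)/2) dt by parts with u = t**2, dv = (5*exp(3*t)/2) dt, so v = 5*exp(3*t)/6: now 5*t**2*exp(3*t)/6 + ∫(-5*t*exp(3*t)/3) dt.
Step 2. Integrate ∫(-5*t*exp(3*t)/3) dt by parts with u = t, dv = (-5*exp(3*t)/3) dt, so v = -5*exp(3*t)/9: now 5*t**2*exp(3*t)/6 - 5*t*exp(3*t)/9 + ∫(5*exp(3*t)/9) dt.
Step 3. Evaluate the standard form: now 5*t**2*exp(3*t)/6 - 5*t*exp(3*t)/9 + 5*exp(3*t)/27.
Answer: 5*t**2*exp(3*t)/6 - 5*t*exp(3*t)/9 + 5*exp(3*t)/27.


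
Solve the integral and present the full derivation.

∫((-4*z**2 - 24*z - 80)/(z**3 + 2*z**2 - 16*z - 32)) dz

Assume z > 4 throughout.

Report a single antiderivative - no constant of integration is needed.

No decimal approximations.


Step 1. Decompose ∫((-4*z**2 - 24*z - 80)/(z**3 + 2*z**2 - 16*z - 32)) dz by partial fractions, (-4*z**2 - 24*z - 80)/(z**3 + 2*z**2 - 16*z - 32) = -3/(z + 4) + 4/(z + 2) - 5/(z - 4): now ∫(-5/(z - 4)) dz + ∫(4/(z + 2)) dz + ∫(-3/(z + 4)) dz.
Step 2. Evaluate the standard form [assuming z > -2]: now 4*log(z + 2) + ∫(-5/(z - 4)) dz + ∫(-3/(z + 4)) dz.
Step 3. Evaluate the standard form [assuming z > -4]: now 4*log(z + 2) - 3*log(z + 4) + ∫(-5/(z - 4)) dz.
Step 4. Evaluate the standard form [assuming z > 4]: now -5*log(z - 4) + 4*log(z + 2) - 3*log(z + 4).
Answer: -5*log(z - 4) + 4*log(z + 2) - 3*log(z + 4).


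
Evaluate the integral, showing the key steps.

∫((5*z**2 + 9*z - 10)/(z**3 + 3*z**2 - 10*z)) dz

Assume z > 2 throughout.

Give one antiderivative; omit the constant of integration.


Step 1. Decompose ∫((5*z**2 + 9*z - 10)/(z**3 + 3*z**2 - 10*z)) dz by partial fractions, (5*z**2 + 9*z - 10)/(z**3 + 3*z**2 - 10*z) = 2/(z + 5) + 2/(z - 2) + 1/z: now ∫(1/z) dz + ∫(2/(z - 2)) dz + ∫(2/(z + 5)) dz.
Step 2. Evaluate the standard form [assuming z > 2]: now 2*log(z - 2) + ∫(1/z) dz + ∫(2/(z + 5)) dz.
Step 3. Evaluate the standard form [assuming z > 0]: now log(z) + 2*log(z - 2) + ∫(2/(z + 5)) dz.
Step 4. Evaluate the standard form [assuming z > -5]: now log(z) + 2*log(z - 2) + 2*log(z + 5).
Answer: log(z) + 2*log(z - 2) + 2*log(z + 5).


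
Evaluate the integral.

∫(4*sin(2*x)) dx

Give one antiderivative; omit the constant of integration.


Answer: -2*cos(2*x).


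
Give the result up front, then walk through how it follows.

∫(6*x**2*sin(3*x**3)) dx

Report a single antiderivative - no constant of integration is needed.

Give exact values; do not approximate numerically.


The answer is -2*cos(3*x**3)/3.
Step 1. Substitute u = x**3, turning ∫(6*x**2*sin(3*x**3)) dx into ∫(2*sin(3*u)) du: now ∫(2*sin(3*u)) du.
Step 2. Evaluate the standard form: now -2*cos(3*u)/3.
Step 3. Substitute back u = x**3: now -2*cos(3*x**3)/3.
Answer: -2*cos(3*x**3)/3.


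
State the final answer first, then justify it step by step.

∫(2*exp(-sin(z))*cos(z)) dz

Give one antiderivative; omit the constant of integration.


The answer is -2*exp(-sin(z)).
Step 1. Substitute u = sin(z), turning ∫(2*exp(-sin(z))*cos(z)) dz into ∫(2*exp(-u)) du: now ∫(2*exp(-u)) du.
Step 2. Evaluate the standard form: now -2*exp(-u).
Step 3. Substitute back u = sin(z): now -2*exp(-sin(z)).
Answer: -2*exp(-sin(z)).


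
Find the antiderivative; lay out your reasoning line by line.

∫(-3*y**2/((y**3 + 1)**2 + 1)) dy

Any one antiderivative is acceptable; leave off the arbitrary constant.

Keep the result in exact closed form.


Step 1. Substitute u = y**3 + 1, turning ∫(-3*y**2/((y**3 + 1)**2 + 1)) dy into ∫(-1/(u**2 + 1)) du: now ∫(-1/(u**2 + 1)) du.
Step 2. Evaluate the standard form: now -atan(u).
Step 3. Substitute back u = y**3 + 1: now -atan(y**3 + 1).
Answer: -atan(y**3 + 1).


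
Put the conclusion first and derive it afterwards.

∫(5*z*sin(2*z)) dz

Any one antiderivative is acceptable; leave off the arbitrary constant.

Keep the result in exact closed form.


The answer is -5*z*cos(2*z)/2 + 5*sin(2*z)/4.
Step 1. Integrate ∫(5*z*sin(2*z)) dz by parts with u = z, dv = (5*sin(2*z)) dz, so v = -5*cos(2*z)/2: now -5*z*cos(2*z)/2 + ∫(5*cos(2*z)/2) dz.
Step 2. Evaluate the standard form: now -5*z*cos(2*z)/2 + 5*sin(2*z)/4.
Answer: -5*z*cos(2*z)/2 + 5*sin(2*z)/4.


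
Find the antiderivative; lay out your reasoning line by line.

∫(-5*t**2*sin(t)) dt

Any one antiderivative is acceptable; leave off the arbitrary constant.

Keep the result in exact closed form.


Step 1. Integrate ∫(-5*t**2*sin(t)) dt by parts with u = t**2, dv = (-5*sin(t)) dt, so v = 5*cos(t): now 5*t**2*cos(t) + ∫(-10*t*cos(t)) dt.
Step 2. Integrate ∫(-10*t*cos(t)) dt by parts with u = t, dv = (-10*cos(t)) dt, so v = -10*sin(t): now 5*t**2*cos(t) - 10*t*sin(t) + ∫(10*sin(t)) dt.
Step 3. Evaluate the standard form: now 5*t**2*cos(t) - 10*t*sin(t) - 10*cos(t).
Answer: 5*t**2*cos(t) - 10*t*sin(t) - 10*cos(t).


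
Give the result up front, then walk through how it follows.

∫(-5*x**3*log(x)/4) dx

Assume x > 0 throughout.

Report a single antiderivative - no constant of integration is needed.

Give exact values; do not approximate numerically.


The answer is -5*x**4*log(x)/16 + 5*x**4/64.
Step 1. Integrate ∫(-5*x**3*log(x)/4) dx by parts with u = log(x), dv = (-5*x**3/4) dx, so v = -5*x**4/16 [assuming x > 0]: now -5*x**4*log(x)/16 + ∫(5*x**3/16) dx.
Step 2. Evaluate the standard form: now -5*x**4*log(x)/16 + 5*x**4/64.
Answer: -5*x**4*log(x)/16 + 5*x**4/64.


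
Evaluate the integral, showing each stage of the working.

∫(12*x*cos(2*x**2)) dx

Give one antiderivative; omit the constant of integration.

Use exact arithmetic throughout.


Step 1. Substitute u = x**2, turning ∫(12*x*cos(2*x**2)) dx into ∫(6*cos(2*u)) du: now ∫(6*cos(2*u)) du.
Step 2. Evaluate the standard form: now 3*sin(2*u).
Step 3. Substitute back u = x**2: now 3*sin(2*x**2).
Answer: 3*sin(2*x**2).


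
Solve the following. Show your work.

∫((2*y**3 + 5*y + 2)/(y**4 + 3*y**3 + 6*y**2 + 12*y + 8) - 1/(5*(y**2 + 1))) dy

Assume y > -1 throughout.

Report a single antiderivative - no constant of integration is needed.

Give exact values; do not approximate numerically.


Step 1. Rewrite: now ∫((2*y**3 + 5*y + 2)/(y**4 + 3*y**3 + 6*y**2 + 12*y + 8)) dy + ∫(-1/(5*(y**2 + 1))) dy.
Step 2. Evaluate the standard form: now -atan(y)/5 + ∫((2*y**3 + 5*y + 2)/(y**4 + 3*y**3 + 6*y**2 + 12*y + 8)) dy.
Step 3. Decompose ∫((2*y**3 + 5*y + 2)/(y**4 + 3*y**3 + 6*y**2 + 12*y + 8)) dy by partial fractions, (2*y**3 + 5*y + 2)/(y**4 + 3*y**3 + 6*y**2 + 12*y + 8) = -1/(y**2 + 4) + 3/(y + 2) - 1/(y + 1): now -atan(y)/5 + ∫(-1/(y + 1)) dy + ∫(3/(y + 2)) dy + ∫(-1/(y**2 + 4)) dy.
Step 4. Evaluate the standard form [assuming y > -1]: now -log(y + 1) - atan(y)/5 + ∫(3/(y + 2)) dy + ∫(-1/(y**2 + 4)) dy.
Step 5. Evaluate the standard form [assuming y > -2]: now -log(y + 1) + 3*log(y + 2) - atan(y)/5 + ∫(-1/(y**2 + 4)) dy.
Step 6. Evaluate the standard form: now -log(y + 1) + 3*log(y + 2) - atan(y/2)/2 - atan(y)/5.
Answer: -log(y + 1) + 3*log(y + 2) - atan(y/2)/2 - atan(y)/5.


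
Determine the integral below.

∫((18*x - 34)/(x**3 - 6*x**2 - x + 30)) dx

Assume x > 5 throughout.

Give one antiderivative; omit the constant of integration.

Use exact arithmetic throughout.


Answer: 4*log(x - 5) - 2*log(x - 3) - 2*log(x + 2).


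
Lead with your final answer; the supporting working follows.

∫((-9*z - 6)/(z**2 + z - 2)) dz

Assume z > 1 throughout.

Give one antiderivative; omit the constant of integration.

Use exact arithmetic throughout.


The answer is -5*log(z - 1) - 4*log(z + 2).
Step 1. Decompose ∫((-9*z - 6)/(z**2 + z - 2)) dz by partial fractions, (-9*z - 6)/(z**2 + z - 2) = -4/(z + 2) - 5/(z - 1): now ∫(-5/(z - 1)) dz + ∫(-4/(z + 2)) dz.
Step 2. Evaluate the standard form [assuming z > -2]: now -4*log(z + 2) + ∫(-5/(z - 1)) dz.
Step 3. Evaluate the standard form [assuming z > 1]: now -5*log(z - 1) - 4*log(z + 2).
Answer: -5*log(z - 1) - 4*log(z + 2).


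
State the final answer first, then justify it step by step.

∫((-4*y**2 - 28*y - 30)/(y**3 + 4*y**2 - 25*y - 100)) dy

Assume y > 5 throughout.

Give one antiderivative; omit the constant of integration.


The answer is -3*log(y - 5) - 2*log(y + 4) + log(y + 5).
Step 1. Decompose ∫((-4*y**2 - 28*y - 30)/(y**3 + 4*y**2 - 25*y - 100)) dy by partial fractions, (-4*y**2 - 28*y - 30)/(y**3 + 4*y**2 - 25*y - 100) = 1/(y + 5) - 2/(y + 4) - 3/(y - 5): now ∫(-3/(y - 5)) dy + ∫(-2/(y + 4)) dy + ∫(1/(y + 5)) dy.
Step 2. Evaluate the standard form [assuming y > -4]: now -2*log(y + 4) + ∫(-3/(y - 5)) dy + ∫(1/(y + 5)) dy.
Step 3. Evaluate the standard form [assuming y > 5]: now -3*log(y - 5) - 2*log(y + 4) + ∫(1/(y + 5)) dy.
Step 4. Evaluate the standard form [assuming y > -5]: now -3*log(y - 5) - 2*log(y + 4) + log(y + 5).
Answer: -3*log(y - 5) - 2*log(y + 4) + log(y + 5).


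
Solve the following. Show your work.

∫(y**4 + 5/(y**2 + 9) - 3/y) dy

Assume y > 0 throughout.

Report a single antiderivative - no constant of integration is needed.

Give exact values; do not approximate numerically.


Step 1. Rewrite: now ∫(-3/y) dy + ∫(y**4) dy + ∫(5/(y**2 + 9)) dy.
Step 2. Evaluate the standard form: now y**5/5 + ∫(-3/y) dy + ∫(5/(y**2 + 9)) dy.
Step 3. Evaluate the standard form [assuming y > 0]: now y**5/5 - 3*log(y) + ∫(5/(y**2 + 9)) dy.
Step 4. Evaluate the standard form: now y**5/5 - 3*log(y) + 5*atan(y/3)/3.
Answer: y**5/5 - 3*log(y) + 5*atan(y/3)/3.


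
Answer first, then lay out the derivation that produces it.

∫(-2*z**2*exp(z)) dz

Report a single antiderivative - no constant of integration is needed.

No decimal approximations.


The answer is -2*z**2*exp(z) + 4*z*exp(z) - 4*exp(z).
Step 1. Integrate ∫(-2*z**2*exp(z)) dz by parts with u = z**2, dv = (-2*exp(z)) dz, so v = -2*exp(z): now -2*z**2*exp(z) + ∫(4*z*exp(z)) dz.
Step 2. Integrate ∫(4*z*exp(z)) dz by parts with u = z, dv = (4*exp(z)) dz, so v = 4*exp(z): now -2*z**2*exp(z) + 4*z*exp(z) + ∫(-4*exp(z)) dz.
Step 3. Evaluate the standard form: now -2*z**2*exp(z) + 4*z*exp(z) - 4*exp(z).
Answer: -2*z**2*exp(z) + 4*z*exp(z) - 4*exp(z).


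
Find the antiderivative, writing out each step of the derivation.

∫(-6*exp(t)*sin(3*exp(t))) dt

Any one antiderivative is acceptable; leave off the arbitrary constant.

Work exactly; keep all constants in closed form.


Step 1. Substitute u = exp(t), turning ∫(-6*exp(t)*sin(3*exp(t))) dt into ∫(-6*sin(3*u)) du: now ∫(-6*sin(3*u)) du.
Step 2. Evaluate the standard form: now 2*cos(3*u).
Step 3. Substitute back u = exp(t): now 2*cos(3*exp(t)).
Answer: 2*cos(3*exp(t)).


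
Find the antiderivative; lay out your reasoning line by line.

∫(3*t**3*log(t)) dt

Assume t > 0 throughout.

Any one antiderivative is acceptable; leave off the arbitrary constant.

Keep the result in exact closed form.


Step 1. Integrate ∫(3*t**3*log(t)) dt by parts with u = log(t), dv = (3*t**3) dt, so v = 3*t**4/4 [assuming t > 0]: now 3*t**4*log(t)/4 + ∫(-3*t**3/4) dt.
Step 2. Evaluate the standard form: now 3*t**4*log(t)/4 - 3*t**4/16.
Answer: 3*t**4*log(t)/4 - 3*t**4/16.


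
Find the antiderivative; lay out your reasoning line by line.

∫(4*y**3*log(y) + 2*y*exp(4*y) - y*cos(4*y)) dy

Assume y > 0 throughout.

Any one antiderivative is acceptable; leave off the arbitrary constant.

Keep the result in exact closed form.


Step 1. Rewrite: now ∫(2*y*exp(4*y)) dy + ∫(-y*cos(4*y)) dy + ∫(4*y**3*log(y)) dy.
Step 2. Integrate ∫(-y*cos(4*y)) dy by parts with u = y, dv = (-cos(4*y)) dy, so v = -sin(4*y)/4: now -y*sin(4*y)/4 + ∫(2*y*exp(4*y)) dy + ∫(4*y**3*log(y)) dy + ∫(sin(4*y)/4) dy.
Step 3. Evaluate the standard form: now -y*sin(4*y)/4 - cos(4*y)/16 + ∫(2*y*exp(4*y)) dy + ∫(4*y**3*log(y)) dy.
Step 4. Integrate ∫(2*y*exp(4*y)) dy by parts with u = y, dv = (2*exp(4*y)) dy, so v = exp(4*y)/2: now y*exp(4*y)/2 - y*sin(4*y)/4 - cos(4*y)/16 + ∫(4*y**3*log(y)) dy + ∫(-exp(4*y)/2) dy.
Step 5. Evaluate the standard form: now y*exp(4*y)/2 - y*sin(4*y)/4 - exp(4*y)/8 - cos(4*y)/16 + ∫(4*y**3*log(y)) dy.
Step 6. Integrate ∫(4*y**3*log(y)) dy by parts with u = log(y), dv = (4*y**3) dy, so v = y**4 [assuming y > 0]: now y**4*log(y) + y*exp(4*y)/2 - y*sin(4*y)/4 - exp(4*y)/8 - cos(4*y)/16 + ∫(-y**3) dy.
Step 7. Evaluate the standard form: now y**4*log(y) - y**4/4 + y*exp(4*y)/2 - y*sin(4*y)/4 - exp(4*y)/8 - cos(4*y)/16.
Answer: y**4*log(y) - y**4/4 + y*exp(4*y)/2 - y*sin(4*y)/4 - exp(4*y)/8 - cos(4*y)/16.


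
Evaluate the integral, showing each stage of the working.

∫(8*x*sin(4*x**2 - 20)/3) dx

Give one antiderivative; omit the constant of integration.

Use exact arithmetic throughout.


Step 1. Substitute u = x**2 - 5, turning ∫(8*x*sin(4*x**2 - 20)/3) dx into ∫(4*sin(4*u)/3) du: now ∫(4*sin(4*u)/3) du.
Step 2. Evaluate the standard form: now -cos(4*u)/3.
Step 3. Substitute back u = x**2 - 5: now -cos(4*x**2 - 20)/3.
Answer: -cos(4*x**2 - 20)/3.


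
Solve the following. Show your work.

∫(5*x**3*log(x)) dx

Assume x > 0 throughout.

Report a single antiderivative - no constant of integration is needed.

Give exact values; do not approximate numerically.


Step 1. Integrate ∫(5*x**3*log(x)) dx by parts with u = log(x), dv = (5*x**3) dx, so v = 5*x**4/4 [assuming x > 0]: now 5*x**4*log(x)/4 + ∫(-5*x**3/4) dx.
Step 2. Evaluate the standard form: now 5*x**4*log(x)/4 - 5*x**4/16.
Answer: 5*x**4*log(x)/4 - 5*x**4/16.


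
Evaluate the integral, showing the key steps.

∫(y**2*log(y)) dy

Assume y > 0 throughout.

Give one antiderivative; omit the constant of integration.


Step 1. Integrate ∫(y**2*log(y)) dy by parts with u = log(y), dv = (y**2) dy, so v = y**3/3 [assuming y > 0]: now y**3*log(y)/3 + ∫(-y**2/3) dy.
Step 2. Evaluate the standard form: now y**3*log(y)/3 - y**3/9.
Answer: y**3*log(y)/3 - y**3/9.


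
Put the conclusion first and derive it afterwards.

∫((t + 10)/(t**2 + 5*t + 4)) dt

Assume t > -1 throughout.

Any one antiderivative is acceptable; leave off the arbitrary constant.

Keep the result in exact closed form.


The answer is 3*log(t + 1) - 2*log(t + 4).
Step 1. Decompose ∫((t + 10)/(t**2 + 5*t + 4)) dt by partial fractions, (t + 10)/(t**2 + 5*t + 4) = -2/(t + 4) + 3/(t + 1): now ∫(3/(t + 1)) dt + ∫(-2/(t + 4)) dt.
Step 2. Evaluate the standard form [assuming t > -1]: now 3*log(t + 1) + ∫(-2/(t + 4)) dt.
Step 3. Evaluate the standard form [assuming t > -4]: now 3*log(t + 1) - 2*log(t + 4).
Answer: 3*log(t + 1) - 2*log(t + 4).


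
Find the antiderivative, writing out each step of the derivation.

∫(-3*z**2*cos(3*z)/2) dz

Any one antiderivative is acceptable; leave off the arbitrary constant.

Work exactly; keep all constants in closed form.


Step 1. Integrate ∫(-3*z**2*cos(3*z)/2) dz by parts with u = z**2, dv = (-3*cos(3*z)/2) dz, so v = -sin(3*z)/2: now -z**2*sin(3*z)/2 + ∫(z*sin(3*z)) dz.
Step 2. Integrate ∫(z*sin(3*z)) dz by parts with u = z, dv = (sin(3*z)) dz, so v = -cos(3*z)/3: now -z**2*sin(3*z)/2 - z*cos(3*z)/3 + ∫(cos(3*z)/3) dz.
Step 3. Evaluate the standard form: now -z**2*sin(3*z)/2 - z*cos(3*z)/3 + sin(3*z)/9.
Answer: -z**2*sin(3*z)/2 - z*cos(3*z)/3 + sin(3*z)/9.


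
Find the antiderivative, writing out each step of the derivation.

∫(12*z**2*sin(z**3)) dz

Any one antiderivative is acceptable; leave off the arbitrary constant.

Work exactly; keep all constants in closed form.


Step 1. Substitute u = z**3, turning ∫(12*z**2*sin(z**3)) dz into ∫(4*sin(u)) du: now ∫(4*sin(u)) du.
Step 2. Evaluate the standard form: now -4*cos(u).
Step 3. Substitute back u = z**3: now -4*cos(z**3).
Answer: -4*cos(z**3).


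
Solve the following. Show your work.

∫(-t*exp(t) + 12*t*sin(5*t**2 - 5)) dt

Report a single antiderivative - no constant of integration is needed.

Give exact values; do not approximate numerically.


Step 1. Rewrite: now ∫(-t*exp(t)) dt + ∫(12*t*sin(5*t**2 - 5)) dt.
Step 2. Substitute u = t**2 - 1, turning ∫(12*t*sin(5*t**2 - 5)) dt into ∫(6*sin(5*u)) du: now ∫(-t*exp(t)) dt + ∫(6*sin(5*u)) du.
Step 3. Evaluate the standard form: now -6*cos(5*u)/5 + ∫(-t*exp(t)) dt.
Step 4. Substitute back u = t**2 - 1: now -6*cos(5*t**2 - 5)/5 + ∫(-t*exp(t)) dt.
Step 5. Integrate ∫(-t*exp(t)) dt by parts with u = t, dv = (-exp(t)) dt, so v = -exp(t): now -t*exp(t) - 6*cos(5*t**2 - 5)/5 + ∫(exp(t)) dt.
Step 6. Evaluate the standard form: now -t*exp(t) + exp(t) - 6*cos(5*t**2 - 5)/5.
Answer: -t*exp(t) + exp(t) - 6*cos(5*t**2 - 5)/5.


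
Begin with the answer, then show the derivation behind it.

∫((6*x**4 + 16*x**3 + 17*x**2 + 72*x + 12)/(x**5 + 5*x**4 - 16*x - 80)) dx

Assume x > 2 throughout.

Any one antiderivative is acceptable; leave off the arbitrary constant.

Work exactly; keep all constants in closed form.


The answer is 2*log(x - 2) + log(x + 2) + 3*log(x + 5) - atan(x/2)/2.
Step 1. Decompose ∫((6*x**4 + 16*x**3 + 17*x**2 + 72*x + 12)/(x**5 + 5*x**4 - 16*x - 80)) dx by partial fractions, (6*x**4 + 16*x**3 + 17*x**2 + 72*x + 12)/(x**5 + 5*x**4 - 16*x - 80) = -1/(x**2 + 4) + 3/(x + 5) + 1/(x + 2) + 2/(x - 2): now ∫(2/(x - 2)) dx + ∫(1/(x + 2)) dx + ∫(3/(x + 5)) dx + ∫(-1/(x**2 + 4)) dx.
Step 2. Evaluate the standard form [assuming x > -2]: now log(x + 2) + ∫(2/(x - 2)) dx + ∫(3/(x + 5)) dx + ∫(-1/(x**2 + 4)) dx.
Step 3. Evaluate the standard form [assuming x > 2]: now 2*log(x - 2) + log(x + 2) + ∫(3/(x + 5)) dx + ∫(-1/(x**2 + 4)) dx.
Step 4. Evaluate the standard form [assuming x > -5]: now 2*log(x - 2) + log(x + 2) + 3*log(x + 5) + ∫(-1/(x**2 + 4)) dx.
Step 5. Evaluate the standard form: now 2*log(x - 2) + log(x + 2) + 3*log(x + 5) - atan(x/2)/2.
Answer: 2*log(x - 2) + log(x + 2) + 3*log(x + 5) - atan(x/2)/2.


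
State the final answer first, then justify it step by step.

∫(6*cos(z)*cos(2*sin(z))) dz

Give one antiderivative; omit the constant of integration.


The answer is 3*sin(2*sin(z)).
Step 1. Substitute u = sin(z), turning ∫(6*cos(z)*cos(2*sin(z))) dz into ∫(6*cos(2*u)) du: now ∫(6*cos(2*u)) du.
Step 2. Evaluate the standard form: now 3*sin(2*u).
Step 3. Substitute back u = sin(z): now 3*sin(2*sin(z)).
Answer: 3*sin(2*sin(z)).


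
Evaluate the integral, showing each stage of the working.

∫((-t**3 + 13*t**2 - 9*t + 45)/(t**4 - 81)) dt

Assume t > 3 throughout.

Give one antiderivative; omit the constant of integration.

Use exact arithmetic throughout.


Step 1. Decompose ∫((-t**3 + 13*t**2 - 9*t + 45)/(t**4 - 81)) dt by partial fractions, (-t**3 + 13*t**2 - 9*t + 45)/(t**4 - 81) = 4/(t**2 + 9) - 2/(t + 3) + 1/(t - 3): now ∫(1/(t - 3)) dt + ∫(-2/(t + 3)) dt + ∫(4/(t**2 + 9)) dt.
Step 2. Evaluate the standard form [assuming t > -3]: now -2*log(t + 3) + ∫(1/(t - 3)) dt + ∫(4/(t**2 + 9)) dt.
Step 3. Evaluate the standard form [assuming t > 3]: now log(t - 3) - 2*log(t + 3) + ∫(4/(t**2 + 9)) dt.
Step 4. Evaluate the standard form: now log(t - 3) - 2*log(t + 3) + 4*atan(t/3)/3.
Answer: log(t - 3) - 2*log(t + 3) + 4*atan(t/3)/3.


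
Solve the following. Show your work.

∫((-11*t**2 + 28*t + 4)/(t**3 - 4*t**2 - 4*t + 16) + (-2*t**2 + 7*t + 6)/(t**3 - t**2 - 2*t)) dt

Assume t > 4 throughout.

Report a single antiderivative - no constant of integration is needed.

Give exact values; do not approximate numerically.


Step 1. Rewrite: now ∫((-11*t**2 + 28*t + 4)/(t**3 - 4*t**2 - 4*t + 16)) dt + ∫((-2*t**2 + 7*t + 6)/(t**3 - t**2 - 2*t)) dt.
Step 2. Decompose ∫((-2*t**2 + 7*t + 6)/(t**3 - t**2 - 2*t)) dt by partial fractions, (-2*t**2 + 7*t + 6)/(t**3 - t**2 - 2*t) = -1/(t + 1) + 2/(t - 2) - 3/t: now ∫(-3/t) dt + ∫((-11*t**2 + 28*t + 4)/(t**3 - 4*t**2 - 4*t + 16)) dt + ∫(2/(t - 2)) dt + ∫(-1/(t + 1)) dt.
Step 3. Evaluate the standard form [assuming t > 0]: now -3*log(t) + ∫((-11*t**2 + 28*t + 4)/(t**3 - 4*t**2 - 4*t + 16)) dt + ∫(2/(t - 2)) dt + ∫(-1/(t + 1)) dt.
Step 4. Evaluate the standard form [assuming t > -1]: now -3*log(t) - log(t + 1) + ∫((-11*t**2 + 28*t + 4)/(t**3 - 4*t**2 - 4*t + 16)) dt + ∫(2/(t - 2)) dt.
Step 5. Evaluate the standard form [assuming t > 2]: now -3*log(t) + 2*log(t - 2) - log(t + 1) + ∫((-11*t**2 + 28*t + 4)/(t**3 - 4*t**2 - 4*t + 16)) dt.
Step 6. Decompose ∫((-11*t**2 + 28*t + 4)/(t**3 - 4*t**2 - 4*t + 16)) dt by partial fractions, (-11*t**2 + 28*t + 4)/(t**3 - 4*t**2 - 4*t + 16) = -4/(t + 2) - 2/(t - 2) - 5/(t - 4): now -3*log(t) + 2*log(t - 2) - log(t + 1) + ∫(-5/(t - 4)) dt + ∫(-2/(t - 2)) dt + ∫(-4/(t + 2)) dt.
Step 7. Evaluate the standard form [assuming t > -2]: now -3*log(t) + 2*log(t - 2) - log(t + 1) - 4*log(t + 2) + ∫(-5/(t - 4)) dt + ∫(-2/(t - 2)) dt.
Step 8. Evaluate the standard form [assuming t > 2]: now -3*log(t) - log(t + 1) - 4*log(t + 2) + ∫(-5/(t - 4)) dt.
Step 9. Evaluate the standard form [assuming t > 4]: now -3*log(t) - 5*log(t - 4) - log(t + 1) - 4*log(t + 2).
Answer: -3*log(t) - 5*log(t - 4) - log(t + 1) - 4*log(t + 2).


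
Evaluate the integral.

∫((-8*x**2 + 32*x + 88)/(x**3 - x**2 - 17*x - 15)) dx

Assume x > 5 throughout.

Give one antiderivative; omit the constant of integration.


Answer: log(x - 5) - 4*log(x + 1) - 5*log(x + 3).


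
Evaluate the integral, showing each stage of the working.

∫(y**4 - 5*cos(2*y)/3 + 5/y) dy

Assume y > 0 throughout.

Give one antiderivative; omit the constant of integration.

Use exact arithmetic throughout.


Step 1. Rewrite: now ∫(5/y) dy + ∫(y**4) dy + ∫(-5*cos(2*y)/3) dy.
Step 2. Evaluate the standard form: now y**5/5 + ∫(5/y) dy + ∫(-5*cos(2*y)/3) dy.
Step 3. Evaluate the standard form [assuming y > 0]: now y**5/5 + 5*log(y) + ∫(-5*cos(2*y)/3) dy.
Step 4. Evaluate the standard form: now y**5/5 + 5*log(y) - 5*sin(2*y)/6.
Answer: y**5/5 + 5*log(y) - 5*sin(2*y)/6.


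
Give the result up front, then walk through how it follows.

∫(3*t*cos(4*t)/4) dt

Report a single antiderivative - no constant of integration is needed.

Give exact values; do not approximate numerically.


The answer is 3*t*sin(4*t)/16 + 3*cos(4*t)/64.
Step 1. Integrate ∫(3*t*cos(4*t)/4) dt by parts with u = t, dv = (3*cos(4*t)/4) dt, so v = 3*sin(4*t)/16: now 3*t*sin(4*t)/16 + ∫(-3*sin(4*t)/16) dt.
Step 2. Evaluate the standard form: now 3*t*sin(4*t)/16 + 3*cos(4*t)/64.
Answer: 3*t*sin(4*t)/16 + 3*cos(4*t)/64.


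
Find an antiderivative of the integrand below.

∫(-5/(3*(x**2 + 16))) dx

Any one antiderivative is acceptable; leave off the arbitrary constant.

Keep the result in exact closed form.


Answer: -5*atan(x/4)/12.


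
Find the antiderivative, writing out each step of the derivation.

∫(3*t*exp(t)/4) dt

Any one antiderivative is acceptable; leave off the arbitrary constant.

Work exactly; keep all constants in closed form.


Step 1. Integrate ∫(3*t*exp(t)/4) dt by parts with u = t, dv = (3*exp(t)/4) dt, so v = 3*exp(t)/4: now 3*t*exp(t)/4 + ∫(-3*exp(t)/4) dt.
Step 2. Evaluate the standard form: now 3*t*exp(t)/4 - 3*exp(t)/4.
Answer: 3*t*exp(t)/4 - 3*exp(t)/4.


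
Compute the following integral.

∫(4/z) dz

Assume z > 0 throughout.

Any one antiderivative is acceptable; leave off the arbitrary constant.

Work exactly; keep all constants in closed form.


Answer: 4*log(z).


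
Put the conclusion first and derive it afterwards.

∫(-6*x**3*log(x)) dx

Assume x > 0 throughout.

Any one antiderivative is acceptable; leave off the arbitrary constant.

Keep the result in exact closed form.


The answer is -3*x**4*log(x)/2 + 3*x**4/8.
Step 1. Integrate ∫(-6*x**3*log(x)) dx by parts with u = log(x), dv = (-6*x**3) dx, so v = -3*x**4/2 [assuming x > 0]: now -3*x**4*log(x)/2 + ∫(3*x**3/2) dx.
Step 2. Evaluate the standard form: now -3*x**4*log(x)/2 + 3*x**4/8.
Answer: -3*x**4*log(x)/2 + 3*x**4/8.


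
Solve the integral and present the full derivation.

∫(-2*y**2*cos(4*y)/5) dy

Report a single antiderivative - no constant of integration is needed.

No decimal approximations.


Step 1. Integrate ∫(-2*y**2*cos(4*y)/5) dy by parts with u = y**2, dv = (-2*cos(4*y)/5) dy, so v = -sin(4*y)/10: now -y**2*sin(4*y)/10 + ∫(y*sin(4*y)/5) dy.
Step 2. Integrate ∫(y*sin(4*y)/5) dy by parts with u = y, dv = (sin(4*y)/5) dy, so v = -cos(4*y)/20: now -y**2*sin(4*y)/10 - y*cos(4*y)/20 + ∫(cos(4*y)/20) dy.
Step 3. Evaluate the standard form: now -y**2*sin(4*y)/10 - y*cos(4*y)/20 + sin(4*y)/80.
Answer: -y**2*sin(4*y)/10 - y*cos(4*y)/20 + sin(4*y)/80.


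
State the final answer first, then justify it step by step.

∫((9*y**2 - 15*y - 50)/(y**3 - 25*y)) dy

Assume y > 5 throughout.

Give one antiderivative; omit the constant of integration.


The answer is 2*log(y) + 2*log(y - 5) + 5*log(y + 5).
Step 1. Decompose ∫((9*y**2 - 15*y - 50)/(y**3 - 25*y)) dy by partial fractions, (9*y**2 - 15*y - 50)/(y**3 - 25*y) = 5/(y + 5) + 2/(y - 5) + 2/y: now ∫(2/y) dy + ∫(2/(y - 5)) dy + ∫(5/(y + 5)) dy.
Step 2. Evaluate the standard form [assuming y > -5]: now 5*log(y + 5) + ∫(2/y) dy + ∫(2/(y - 5)) dy.
Step 3. Evaluate the standard form [assuming y > 5]: now 2*log(y - 5) + 5*log(y + 5) + ∫(2/y) dy.
Step 4. Evaluate the standard form [assuming y > 0]: now 2*log(y) + 2*log(y - 5) + 5*log(y + 5).
Answer: 2*log(y) + 2*log(y - 5) + 5*log(y + 5).


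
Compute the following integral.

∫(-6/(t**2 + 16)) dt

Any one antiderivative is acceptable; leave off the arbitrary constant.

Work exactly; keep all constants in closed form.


Answer: -3*atan(t/4)/2.


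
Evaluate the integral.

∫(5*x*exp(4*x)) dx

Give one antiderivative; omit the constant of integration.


Answer: 5*x*exp(4*x)/4 - 5*exp(4*x)/16.


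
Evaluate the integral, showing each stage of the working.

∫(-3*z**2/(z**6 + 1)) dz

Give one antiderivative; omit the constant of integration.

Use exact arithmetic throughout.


Step 1. Substitute u = z**3, turning ∫(-3*z**2/(z**6 + 1)) dz into ∫(-1/(u**2 + 1)) du: now ∫(-1/(u**2 + 1)) du.
Step 2. Evaluate the standard form: now -atan(u).
Step 3. Substitute back u = z**3: now -atan(z**3).
Answer: -atan(z**3).


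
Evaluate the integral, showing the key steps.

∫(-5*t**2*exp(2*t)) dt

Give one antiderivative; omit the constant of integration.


Step 1. Integrate ∫(-5*t**2*exp(2*t)) dt by parts with u = t**2, dv = (-5*exp(2*t)) dt, so v = -5*exp(2*t)/2: now -5*t**2*exp(2*t)/2 + ∫(5*t*exp(2*t)) dt.
Step 2. Integrate ∫(5*t*exp(2*t)) dt by parts with u = t, dv = (5*exp(2*t)) dt, so v = 5*exp(2*t)/2: now -5*t**2*exp(2*t)/2 + 5*t*exp(2*t)/2 + ∫(-5*exp(2*t)/2) dt.
Step 3. Evaluate the standard form: now -5*t**2*exp(2*t)/2 + 5*t*exp(2*t)/2 - 5*exp(2*t)/4.
Answer: -5*t**2*exp(2*t)/2 + 5*t*exp(2*t)/2 - 5*exp(2*t)/4.


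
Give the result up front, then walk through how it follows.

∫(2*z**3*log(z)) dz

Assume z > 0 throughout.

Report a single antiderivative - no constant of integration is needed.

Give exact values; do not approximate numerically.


The answer is z**4*log(z)/2 - z**4/8.
Step 1. Integrate ∫(2*z**3*log(z)) dz by parts with u = log(z), dv = (2*z**3) dz, so v = z**4/2 [assuming z > 0]: now z**4*log(z)/2 + ∫(-z**3/2) dz.
Step 2. Evaluate the standard form: now z**4*log(z)/2 - z**4/8.
Answer: z**4*log(z)/2 - z**4/8.


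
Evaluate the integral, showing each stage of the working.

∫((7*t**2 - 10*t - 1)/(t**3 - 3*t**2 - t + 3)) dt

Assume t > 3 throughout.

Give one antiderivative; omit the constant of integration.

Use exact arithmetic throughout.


Step 1. Decompose ∫((7*t**2 - 10*t - 1)/(t**3 - 3*t**2 - t + 3)) dt by partial fractions, (7*t**2 - 10*t - 1)/(t**3 - 3*t**2 - t + 3) = 2/(t + 1) + 1/(t - 1) + 4/(t - 3): now ∫(4/(t - 3)) dt + ∫(1/(t - 1)) dt + ∫(2/(t + 1)) dt.
Step 2. Evaluate the standard form [assuming t > 3]: now 4*log(t - 3) + ∫(1/(t - 1)) dt + ∫(2/(t + 1)) dt.
Step 3. Evaluate the standard form [assuming t > -1]: now 4*log(t - 3) + 2*log(t + 1) + ∫(1/(t - 1)) dt.
Step 4. Evaluate the standard form [assuming t > 1]: now 4*log(t - 3) + log(t - 1) + 2*log(t + 1).
Answer: 4*log(t - 3) + log(t - 1) + 2*log(t + 1).


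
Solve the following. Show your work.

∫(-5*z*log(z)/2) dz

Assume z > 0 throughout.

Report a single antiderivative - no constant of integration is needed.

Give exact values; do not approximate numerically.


Step 1. Integrate ∫(-5*z*log(z)/2) dz by parts with u = log(z), dv = (-5*z/2) dz, so v = -5*z**2/4 [assuming z > 0]: now -5*z**2*log(z)/4 + ∫(5*z/4) dz.
Step 2. Evaluate the standard form: now -5*z**2*log(z)/4 + 5*z**2/8.
Answer: -5*z**2*log(z)/4 + 5*z**2/8.


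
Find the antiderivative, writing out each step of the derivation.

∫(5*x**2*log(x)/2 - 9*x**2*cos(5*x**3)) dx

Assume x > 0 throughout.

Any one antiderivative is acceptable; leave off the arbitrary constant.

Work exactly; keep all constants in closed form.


Step 1. Rewrite: now ∫(5*x**2*log(x)/2) dx + ∫(-9*x**2*cos(5*x**3)) dx.
Step 2. Integrate ∫(5*x**2*log(x)/2) dx by parts with u = log(x), dv = (5*x**2/2) dx, so v = 5*x**3/6 [assuming x > 0]: now 5*x**3*log(x)/6 + ∫(-5*x**2/6) dx + ∫(-9*x**2*cos(5*x**3)) dx.
Step 3. Evaluate the standard form: now 5*x**3*log(x)/6 - 5*x**3/18 + ∫(-9*x**2*cos(5*x**3)) dx.
Step 4. Substitute u = x**3, turning ∫(-9*x**2*cos(5*x**3)) dx into ∫(-3*cos(5*u)) du: now 5*x**3*log(x)/6 - 5*x**3/18 + ∫(-3*cos(5*u)) du.
Step 5. Evaluate the standard form: now 5*x**3*log(x)/6 - 5*x**3/18 - 3*sin(5*u)/5.
Step 6. Substitute back u = x**3: now 5*x**3*log(x)/6 - 5*x**3/18 - 3*sin(5*x**3)/5.
Answer: 5*x**3*log(x)/6 - 5*x**3/18 - 3*sin(5*x**3)/5.


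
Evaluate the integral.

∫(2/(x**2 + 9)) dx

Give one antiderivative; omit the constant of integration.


Answer: 2*atan(x/3)/3.


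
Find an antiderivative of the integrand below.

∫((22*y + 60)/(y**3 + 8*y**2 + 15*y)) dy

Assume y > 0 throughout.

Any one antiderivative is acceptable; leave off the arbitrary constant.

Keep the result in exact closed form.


Answer: 4*log(y) + log(y + 3) - 5*log(y + 5).


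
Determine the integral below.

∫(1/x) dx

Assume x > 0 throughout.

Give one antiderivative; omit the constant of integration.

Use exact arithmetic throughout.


Answer: log(x).


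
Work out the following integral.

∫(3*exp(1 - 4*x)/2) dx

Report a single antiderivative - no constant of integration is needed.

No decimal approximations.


Answer: -3*exp(1 - 4*x)/8.


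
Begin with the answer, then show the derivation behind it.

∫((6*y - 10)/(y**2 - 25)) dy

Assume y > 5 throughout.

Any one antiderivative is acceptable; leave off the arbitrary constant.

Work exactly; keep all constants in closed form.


The answer is 2*log(y - 5) + 4*log(y + 5).
Step 1. Decompose ∫((6*y - 10)/(y**2 - 25)) dy by partial fractions, (6*y - 10)/(y**2 - 25) = 4/(y + 5) + 2/(y - 5): now ∫(2/(y - 5)) dy + ∫(4/(y + 5)) dy.
Step 2. Evaluate the standard form [assuming y > 5]: now 2*log(y - 5) + ∫(4/(y + 5)) dy.
Step 3. Evaluate the standard form [assuming y > -5]: now 2*log(y - 5) + 4*log(y + 5).
Answer: 2*log(y - 5) + 4*log(y + 5).


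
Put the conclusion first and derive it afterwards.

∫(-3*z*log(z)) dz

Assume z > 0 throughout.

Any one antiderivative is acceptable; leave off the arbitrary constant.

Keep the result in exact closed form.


The answer is -3*z**2*log(z)/2 + 3*z**2/4.
Step 1. Integrate ∫(-3*z*log(z)) dz by parts with u = log(z), dv = (-3*z) dz, so v = -3*z**2/2 [assuming z > 0]: now -3*z**2*log(z)/2 + ∫(3*z/2) dz.
Step 2. Evaluate the standard form: now -3*z**2*log(z)/2 + 3*z**2/4.
Answer: -3*z**2*log(z)/2 + 3*z**2/4.


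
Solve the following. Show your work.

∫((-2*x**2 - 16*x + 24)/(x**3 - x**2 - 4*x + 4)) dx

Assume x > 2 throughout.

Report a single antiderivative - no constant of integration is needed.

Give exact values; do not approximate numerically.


Step 1. Decompose ∫((-2*x**2 - 16*x + 24)/(x**3 - x**2 - 4*x + 4)) dx by partial fractions, (-2*x**2 - 16*x + 24)/(x**3 - x**2 - 4*x + 4) = 4/(x + 2) - 2/(x - 1) - 4/(x - 2): now ∫(-4/(x - 2)) dx + ∫(-2/(x - 1)) dx + ∫(4/(x + 2)) dx.
Step 2. Evaluate the standard form [assuming x > 1]: now -2*log(x - 1) + ∫(-4/(x - 2)) dx + ∫(4/(x + 2)) dx.
Step 3. Evaluate the standard form [assuming x > 2]: now -4*log(x - 2) - 2*log(x - 1) + ∫(4/(x + 2)) dx.
Step 4. Evaluate the standard form [assuming x > -2]: now -4*log(x - 2) - 2*log(x - 1) + 4*log(x + 2).
Answer: -4*log(x - 2) - 2*log(x - 1) + 4*log(x + 2).


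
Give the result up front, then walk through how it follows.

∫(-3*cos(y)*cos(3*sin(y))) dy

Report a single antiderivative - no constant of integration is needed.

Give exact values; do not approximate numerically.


The answer is -sin(3*sin(y)).
Step 1. Substitute u = sin(y), turning ∫(-3*cos(y)*cos(3*sin(y))) dy into ∫(-3*cos(3*u)) du: now ∫(-3*cos(3*u)) du.
Step 2. Evaluate the standard form: now -sin(3*u).
Step 3. Substitute back u = sin(y): now -sin(3*sin(y)).
Answer: -sin(3*sin(y)).


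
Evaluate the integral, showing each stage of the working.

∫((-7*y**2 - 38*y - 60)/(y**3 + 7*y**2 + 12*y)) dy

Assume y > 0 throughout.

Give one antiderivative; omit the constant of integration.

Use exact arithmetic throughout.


Step 1. Decompose ∫((-7*y**2 - 38*y - 60)/(y**3 + 7*y**2 + 12*y)) dy by partial fractions, (-7*y**2 - 38*y - 60)/(y**3 + 7*y**2 + 12*y) = -5/(y + 4) + 3/(y + 3) - 5/y: now ∫(-5/y) dy + ∫(3/(y + 3)) dy + ∫(-5/(y + 4)) dy.
Step 2. Evaluate the standard form [assuming y > -3]: now 3*log(y + 3) + ∫(-5/y) dy + ∫(-5/(y + 4)) dy.
Step 3. Evaluate the standard form [assuming y > -4]: now 3*log(y + 3) - 5*log(y + 4) + ∫(-5/y) dy.
Step 4. Evaluate the standard form [assuming y > 0]: now -5*log(y) + 3*log(y + 3) - 5*log(y + 4).
Answer: -5*log(y) + 3*log(y + 3) - 5*log(y + 4).


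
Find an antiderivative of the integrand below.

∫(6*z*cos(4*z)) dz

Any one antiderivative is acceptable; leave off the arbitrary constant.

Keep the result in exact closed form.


Answer: 3*z*sin(4*z)/2 + 3*cos(4*z)/8.


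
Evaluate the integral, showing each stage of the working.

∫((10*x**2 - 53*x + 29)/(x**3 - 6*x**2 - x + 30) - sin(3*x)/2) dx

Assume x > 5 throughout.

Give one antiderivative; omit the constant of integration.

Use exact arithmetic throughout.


Step 1. Rewrite: now ∫((10*x**2 - 53*x + 29)/(x**3 - 6*x**2 - x + 30)) dx + ∫(-sin(3*x)/2) dx.
Step 2. Evaluate the standard form: now cos(3*x)/6 + ∫((10*x**2 - 53*x + 29)/(x**3 - 6*x**2 - x + 30)) dx.
Step 3. Decompose ∫((10*x**2 - 53*x + 29)/(x**3 - 6*x**2 - x + 30)) dx by partial fractions, (10*x**2 - 53*x + 29)/(x**3 - 6*x**2 - x + 30) = 5/(x + 2) + 4/(x - 3) + 1/(x - 5): now cos(3*x)/6 + ∫(1/(x - 5)) dx + ∫(4/(x - 3)) dx + ∫(5/(x + 2)) dx.
Step 4. Evaluate the standard form [assuming x > -2]: now 5*log(x + 2) + cos(3*x)/6 + ∫(1/(x - 5)) dx + ∫(4/(x - 3)) dx.
Step 5. Evaluate the standard form [assuming x > 5]: now log(x - 5) + 5*log(x + 2) + cos(3*x)/6 + ∫(4/(x - 3)) dx.
Step 6. Evaluate the standard form [assuming x > 3]: now log(x - 5) + 4*log(x - 3) + 5*log(x + 2) + cos(3*x)/6.
Answer: log(x - 5) + 4*log(x - 3) + 5*log(x + 2) + cos(3*x)/6.


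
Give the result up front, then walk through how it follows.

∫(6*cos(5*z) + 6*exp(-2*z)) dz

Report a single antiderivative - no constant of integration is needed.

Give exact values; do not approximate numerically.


The answer is 6*sin(5*z)/5 - 3*exp(-2*z).
Step 1. Rewrite: now ∫(6*exp(-2*z)) dz + ∫(6*cos(5*z)) dz.
Step 2. Evaluate the standard form: now 6*sin(5*z)/5 + ∫(6*exp(-2*z)) dz.
Step 3. Evaluate the standard form: now 6*sin(5*z)/5 - 3*exp(-2*z).
Answer: 6*sin(5*z)/5 - 3*exp(-2*z).


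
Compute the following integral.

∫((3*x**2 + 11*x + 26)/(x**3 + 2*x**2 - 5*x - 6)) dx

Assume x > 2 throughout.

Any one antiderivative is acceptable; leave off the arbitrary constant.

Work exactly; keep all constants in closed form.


Answer: 4*log(x - 2) - 3*log(x + 1) + 2*log(x + 3).


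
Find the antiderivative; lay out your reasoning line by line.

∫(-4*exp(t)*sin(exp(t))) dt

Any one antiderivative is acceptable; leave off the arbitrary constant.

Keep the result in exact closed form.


Step 1. Substitute u = exp(t), turning ∫(-4*exp(t)*sin(exp(t))) dt into ∫(-4*sin(u)) du: now ∫(-4*sin(u)) du.
Step 2. Evaluate the standard form: now 4*cos(u).
Step 3. Substitute back u = exp(t): now 4*cos(exp(t)).
Answer: 4*cos(exp(t)).


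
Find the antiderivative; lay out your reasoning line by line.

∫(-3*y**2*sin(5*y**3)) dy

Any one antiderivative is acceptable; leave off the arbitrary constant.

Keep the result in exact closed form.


Step 1. Substitute u = y**3, turning ∫(-3*y**2*sin(5*y**3)) dy into ∫(-sin(5*u)) du: now ∫(-sin(5*u)) du.
Step 2. Evaluate the standard form: now cos(5*u)/5.
Step 3. Substitute back u = y**3: now cos(5*y**3)/5.
Answer: cos(5*y**3)/5.


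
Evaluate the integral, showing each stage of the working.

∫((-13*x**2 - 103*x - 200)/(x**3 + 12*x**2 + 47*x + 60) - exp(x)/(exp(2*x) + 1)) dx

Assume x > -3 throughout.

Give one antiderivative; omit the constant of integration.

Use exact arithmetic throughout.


Step 1. Rewrite: now ∫(-exp(x)/(exp(2*x) + 1)) dx + ∫((-13*x**2 - 103*x - 200)/(x**3 + 12*x**2 + 47*x + 60)) dx.
Step 2. Decompose ∫((-13*x**2 - 103*x - 200)/(x**3 + 12*x**2 + 47*x + 60)) dx by partial fractions, (-13*x**2 - 103*x - 200)/(x**3 + 12*x**2 + 47*x + 60) = -5/(x + 5) - 4/(x + 4) - 4/(x + 3): now ∫(-exp(x)/(exp(2*x) + 1)) dx + ∫(-4/(x + 3)) dx + ∫(-4/(x + 4)) dx + ∫(-5/(x + 5)) dx.
Step 3. Evaluate the standard form [assuming x > -3]: now -4*log(x + 3) + ∫(-exp(x)/(exp(2*x) + 1)) dx + ∫(-4/(x + 4)) dx + ∫(-5/(x + 5)) dx.
Step 4. Evaluate the standard form [assuming x > -4]: now -4*log(x + 3) - 4*log(x + 4) + ∫(-exp(x)/(exp(2*x) + 1)) dx + ∫(-5/(x + 5)) dx.
Step 5. Evaluate the standard form [assuming x > -5]: now -4*log(x + 3) - 4*log(x + 4) - 5*log(x + 5) + ∫(-exp(x)/(exp(2*x) + 1)) dx.
Step 6. Substitute u = exp(x), turning ∫(-exp(x)/(exp(2*x) + 1)) dx into ∫(-1/(u**2 + 1)) du: now -4*log(x + 3) - 4*log(x + 4) - 5*log(x + 5) + ∫(-1/(u**2 + 1)) du.
Step 7. Evaluate the standard form: now -4*log(x + 3) - 4*log(x + 4) - 5*log(x + 5) - atan(u).
Step 8. Substitute back u = exp(x): now -4*log(x + 3) - 4*log(x + 4) - 5*log(x + 5) - atan(exp(x)).
Answer: -4*log(x + 3) - 4*log(x + 4) - 5*log(x + 5) - atan(exp(x)).
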